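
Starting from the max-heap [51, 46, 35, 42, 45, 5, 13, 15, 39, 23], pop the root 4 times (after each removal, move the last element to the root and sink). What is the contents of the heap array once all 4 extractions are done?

[39, 23, 35, 15, 13, 5]

extract-max #1 returns 51:
  remove root 51; move last element 23 to root → [23, 46, 35, 42, 45, 5, 13, 15, 39]
  23 vs larger child 46 at index 1, swap → [46, 23, 35, 42, 45, 5, 13, 15, 39]
  23 vs larger child 45 at index 4, swap → [46, 45, 35, 42, 23, 5, 13, 15, 39]
extract-max #2 returns 46:
  remove root 46; move last element 39 to root → [39, 45, 35, 42, 23, 5, 13, 15]
  39 vs larger child 45 at index 1, swap → [45, 39, 35, 42, 23, 5, 13, 15]
  39 vs larger child 42 at index 3, swap → [45, 42, 35, 39, 23, 5, 13, 15]
extract-max #3 returns 45:
  remove root 45; move last element 15 to root → [15, 42, 35, 39, 23, 5, 13]
  15 vs larger child 42 at index 1, swap → [42, 15, 35, 39, 23, 5, 13]
  15 vs larger child 39 at index 3, swap → [42, 39, 35, 15, 23, 5, 13]
extract-max #4 returns 42:
  remove root 42; move last element 13 to root → [13, 39, 35, 15, 23, 5]
  13 vs larger child 39 at index 1, swap → [39, 13, 35, 15, 23, 5]
  13 vs larger child 23 at index 4, swap → [39, 23, 35, 15, 13, 5]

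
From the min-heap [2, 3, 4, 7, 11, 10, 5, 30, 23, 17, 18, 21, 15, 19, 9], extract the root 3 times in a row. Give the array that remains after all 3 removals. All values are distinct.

extract-min #1 returns 2:
  remove root 2; move last element 9 to root → [9, 3, 4, 7, 11, 10, 5, 30, 23, 17, 18, 21, 15, 19]
  9 vs smaller child 3 at index 1, swap → [3, 9, 4, 7, 11, 10, 5, 30, 23, 17, 18, 21, 15, 19]
  9 vs smaller child 7 at index 3, swap → [3, 7, 4, 9, 11, 10, 5, 30, 23, 17, 18, 21, 15, 19]
extract-min #2 returns 3:
  remove root 3; move last element 19 to root → [19, 7, 4, 9, 11, 10, 5, 30, 23, 17, 18, 21, 15]
  19 vs smaller child 4 at index 2, swap → [4, 7, 19, 9, 11, 10, 5, 30, 23, 17, 18, 21, 15]
  19 vs smaller child 5 at index 6, swap → [4, 7, 5, 9, 11, 10, 19, 30, 23, 17, 18, 21, 15]
extract-min #3 returns 4:
  remove root 4; move last element 15 to root → [15, 7, 5, 9, 11, 10, 19, 30, 23, 17, 18, 21]
  15 vs smaller child 5 at index 2, swap → [5, 7, 15, 9, 11, 10, 19, 30, 23, 17, 18, 21]
  15 vs smaller child 10 at index 5, swap → [5, 7, 10, 9, 11, 15, 19, 30, 23, 17, 18, 21]

[5, 7, 10, 9, 11, 15, 19, 30, 23, 17, 18, 21]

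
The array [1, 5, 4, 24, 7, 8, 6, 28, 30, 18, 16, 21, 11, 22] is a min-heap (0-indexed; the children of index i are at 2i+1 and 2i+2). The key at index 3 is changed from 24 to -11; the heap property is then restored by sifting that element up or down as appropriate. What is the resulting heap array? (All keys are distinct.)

set index 3 from 24 to -11 → [1, 5, 4, -11, 7, 8, 6, 28, 30, 18, 16, 21, 11, 22]
-11 < parent 5 at index 1, swap → [1, -11, 4, 5, 7, 8, 6, 28, 30, 18, 16, 21, 11, 22]
-11 < parent 1 at index 0, swap → [-11, 1, 4, 5, 7, 8, 6, 28, 30, 18, 16, 21, 11, 22]

[-11, 1, 4, 5, 7, 8, 6, 28, 30, 18, 16, 21, 11, 22]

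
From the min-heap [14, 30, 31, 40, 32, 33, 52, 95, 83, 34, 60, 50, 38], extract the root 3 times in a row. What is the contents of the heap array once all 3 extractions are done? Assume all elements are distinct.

extract-min #1 returns 14:
  remove root 14; move last element 38 to root → [38, 30, 31, 40, 32, 33, 52, 95, 83, 34, 60, 50]
  38 vs smaller child 30 at index 1, swap → [30, 38, 31, 40, 32, 33, 52, 95, 83, 34, 60, 50]
  38 vs smaller child 32 at index 4, swap → [30, 32, 31, 40, 38, 33, 52, 95, 83, 34, 60, 50]
  38 vs smaller child 34 at index 9, swap → [30, 32, 31, 40, 34, 33, 52, 95, 83, 38, 60, 50]
extract-min #2 returns 30:
  remove root 30; move last element 50 to root → [50, 32, 31, 40, 34, 33, 52, 95, 83, 38, 60]
  50 vs smaller child 31 at index 2, swap → [31, 32, 50, 40, 34, 33, 52, 95, 83, 38, 60]
  50 vs smaller child 33 at index 5, swap → [31, 32, 33, 40, 34, 50, 52, 95, 83, 38, 60]
extract-min #3 returns 31:
  remove root 31; move last element 60 to root → [60, 32, 33, 40, 34, 50, 52, 95, 83, 38]
  60 vs smaller child 32 at index 1, swap → [32, 60, 33, 40, 34, 50, 52, 95, 83, 38]
  60 vs smaller child 34 at index 4, swap → [32, 34, 33, 40, 60, 50, 52, 95, 83, 38]
  60 vs only child 38 at index 9, swap → [32, 34, 33, 40, 38, 50, 52, 95, 83, 60]

[32, 34, 33, 40, 38, 50, 52, 95, 83, 60]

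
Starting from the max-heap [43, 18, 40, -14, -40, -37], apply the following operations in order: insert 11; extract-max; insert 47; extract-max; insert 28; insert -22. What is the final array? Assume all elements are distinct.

insert 11:
  append 11 at index 6 → [43, 18, 40, -14, -40, -37, 11] (no swap needed)
extract-max → returns 43:
  remove root 43; move last element 11 to root → [11, 18, 40, -14, -40, -37]
  11 vs larger child 40 at index 2, swap → [40, 18, 11, -14, -40, -37]
insert 47:
  append 47 at index 6 → [40, 18, 11, -14, -40, -37, 47]
  47 > parent 11 at index 2, swap → [40, 18, 47, -14, -40, -37, 11]
  47 > parent 40 at index 0, swap → [47, 18, 40, -14, -40, -37, 11]
extract-max → returns 47:
  remove root 47; move last element 11 to root → [11, 18, 40, -14, -40, -37]
  11 vs larger child 40 at index 2, swap → [40, 18, 11, -14, -40, -37]
insert 28:
  append 28 at index 6 → [40, 18, 11, -14, -40, -37, 28]
  28 > parent 11 at index 2, swap → [40, 18, 28, -14, -40, -37, 11]
insert -22:
  append -22 at index 7 → [40, 18, 28, -14, -40, -37, 11, -22] (no swap needed)

[40, 18, 28, -14, -40, -37, 11, -22]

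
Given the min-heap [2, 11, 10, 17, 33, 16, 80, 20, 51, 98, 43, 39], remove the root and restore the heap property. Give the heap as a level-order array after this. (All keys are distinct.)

[10, 11, 16, 17, 33, 39, 80, 20, 51, 98, 43]

remove root 2; move last element 39 to root → [39, 11, 10, 17, 33, 16, 80, 20, 51, 98, 43]
39 vs smaller child 10 at index 2, swap → [10, 11, 39, 17, 33, 16, 80, 20, 51, 98, 43]
39 vs smaller child 16 at index 5, swap → [10, 11, 16, 17, 33, 39, 80, 20, 51, 98, 43]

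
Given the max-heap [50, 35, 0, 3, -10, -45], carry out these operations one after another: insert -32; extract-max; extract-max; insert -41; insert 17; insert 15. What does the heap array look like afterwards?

[17, 15, 3, -10, -45, -41, 0, -32]

insert -32:
  append -32 at index 6 → [50, 35, 0, 3, -10, -45, -32] (no swap needed)
extract-max → returns 50:
  remove root 50; move last element -32 to root → [-32, 35, 0, 3, -10, -45]
  -32 vs larger child 35 at index 1, swap → [35, -32, 0, 3, -10, -45]
  -32 vs larger child 3 at index 3, swap → [35, 3, 0, -32, -10, -45]
extract-max → returns 35:
  remove root 35; move last element -45 to root → [-45, 3, 0, -32, -10]
  -45 vs larger child 3 at index 1, swap → [3, -45, 0, -32, -10]
  -45 vs larger child -10 at index 4, swap → [3, -10, 0, -32, -45]
insert -41:
  append -41 at index 5 → [3, -10, 0, -32, -45, -41] (no swap needed)
insert 17:
  append 17 at index 6 → [3, -10, 0, -32, -45, -41, 17]
  17 > parent 0 at index 2, swap → [3, -10, 17, -32, -45, -41, 0]
  17 > parent 3 at index 0, swap → [17, -10, 3, -32, -45, -41, 0]
insert 15:
  append 15 at index 7 → [17, -10, 3, -32, -45, -41, 0, 15]
  15 > parent -32 at index 3, swap → [17, -10, 3, 15, -45, -41, 0, -32]
  15 > parent -10 at index 1, swap → [17, 15, 3, -10, -45, -41, 0, -32]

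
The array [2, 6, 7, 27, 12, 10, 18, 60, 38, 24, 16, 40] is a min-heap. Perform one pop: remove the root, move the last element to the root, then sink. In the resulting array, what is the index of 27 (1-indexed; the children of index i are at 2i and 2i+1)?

remove root 2; move last element 40 to root → [40, 6, 7, 27, 12, 10, 18, 60, 38, 24, 16]
40 vs smaller child 6 at index 2, swap → [6, 40, 7, 27, 12, 10, 18, 60, 38, 24, 16]
40 vs smaller child 12 at index 5, swap → [6, 12, 7, 27, 40, 10, 18, 60, 38, 24, 16]
40 vs smaller child 16 at index 11, swap → [6, 12, 7, 27, 16, 10, 18, 60, 38, 24, 40]
resulting array: [6, 12, 7, 27, 16, 10, 18, 60, 38, 24, 40]

4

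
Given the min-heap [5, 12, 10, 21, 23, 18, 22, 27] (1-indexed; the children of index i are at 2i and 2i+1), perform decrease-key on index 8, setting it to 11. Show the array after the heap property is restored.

[5, 11, 10, 12, 23, 18, 22, 21]

set index 8 from 27 to 11 → [5, 12, 10, 21, 23, 18, 22, 11]
11 < parent 21 at index 4, swap → [5, 12, 10, 11, 23, 18, 22, 21]
11 < parent 12 at index 2, swap → [5, 11, 10, 12, 23, 18, 22, 21]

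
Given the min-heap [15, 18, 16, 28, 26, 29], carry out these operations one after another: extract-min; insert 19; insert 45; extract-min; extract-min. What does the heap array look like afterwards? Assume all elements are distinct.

[19, 26, 29, 28, 45]

extract-min → returns 15:
  remove root 15; move last element 29 to root → [29, 18, 16, 28, 26]
  29 vs smaller child 16 at index 2, swap → [16, 18, 29, 28, 26]
insert 19:
  append 19 at index 5 → [16, 18, 29, 28, 26, 19]
  19 < parent 29 at index 2, swap → [16, 18, 19, 28, 26, 29]
insert 45:
  append 45 at index 6 → [16, 18, 19, 28, 26, 29, 45] (no swap needed)
extract-min → returns 16:
  remove root 16; move last element 45 to root → [45, 18, 19, 28, 26, 29]
  45 vs smaller child 18 at index 1, swap → [18, 45, 19, 28, 26, 29]
  45 vs smaller child 26 at index 4, swap → [18, 26, 19, 28, 45, 29]
extract-min → returns 18:
  remove root 18; move last element 29 to root → [29, 26, 19, 28, 45]
  29 vs smaller child 19 at index 2, swap → [19, 26, 29, 28, 45]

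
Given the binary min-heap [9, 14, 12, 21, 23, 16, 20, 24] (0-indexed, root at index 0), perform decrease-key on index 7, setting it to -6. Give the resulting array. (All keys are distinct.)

[-6, 9, 12, 14, 23, 16, 20, 21]

set index 7 from 24 to -6 → [9, 14, 12, 21, 23, 16, 20, -6]
-6 < parent 21 at index 3, swap → [9, 14, 12, -6, 23, 16, 20, 21]
-6 < parent 14 at index 1, swap → [9, -6, 12, 14, 23, 16, 20, 21]
-6 < parent 9 at index 0, swap → [-6, 9, 12, 14, 23, 16, 20, 21]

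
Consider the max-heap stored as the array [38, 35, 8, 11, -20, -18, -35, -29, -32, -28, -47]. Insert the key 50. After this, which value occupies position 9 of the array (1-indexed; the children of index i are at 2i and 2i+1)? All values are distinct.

-32

append 50 at index 12 → [38, 35, 8, 11, -20, -18, -35, -29, -32, -28, -47, 50]
50 > parent -18 at index 6, swap → [38, 35, 8, 11, -20, 50, -35, -29, -32, -28, -47, -18]
50 > parent 8 at index 3, swap → [38, 35, 50, 11, -20, 8, -35, -29, -32, -28, -47, -18]
50 > parent 38 at index 1, swap → [50, 35, 38, 11, -20, 8, -35, -29, -32, -28, -47, -18]
resulting array: [50, 35, 38, 11, -20, 8, -35, -29, -32, -28, -47, -18]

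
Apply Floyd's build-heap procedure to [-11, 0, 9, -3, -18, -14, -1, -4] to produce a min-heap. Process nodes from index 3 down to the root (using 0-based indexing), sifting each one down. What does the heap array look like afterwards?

[-18, -11, -14, -4, 0, 9, -1, -3]

sift down from index 3:
  -3 vs only child -4 at index 7, swap → [-11, 0, 9, -4, -18, -14, -1, -3]
sift down from index 2:
  9 vs smaller child -14 at index 5, swap → [-11, 0, -14, -4, -18, 9, -1, -3]
sift down from index 1:
  0 vs smaller child -18 at index 4, swap → [-11, -18, -14, -4, 0, 9, -1, -3]
sift down from index 0:
  -11 vs smaller child -18 at index 1, swap → [-18, -11, -14, -4, 0, 9, -1, -3]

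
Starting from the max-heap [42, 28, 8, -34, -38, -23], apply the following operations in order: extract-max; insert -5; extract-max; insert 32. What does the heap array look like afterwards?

extract-max → returns 42:
  remove root 42; move last element -23 to root → [-23, 28, 8, -34, -38]
  -23 vs larger child 28 at index 1, swap → [28, -23, 8, -34, -38]
insert -5:
  append -5 at index 5 → [28, -23, 8, -34, -38, -5] (no swap needed)
extract-max → returns 28:
  remove root 28; move last element -5 to root → [-5, -23, 8, -34, -38]
  -5 vs larger child 8 at index 2, swap → [8, -23, -5, -34, -38]
insert 32:
  append 32 at index 5 → [8, -23, -5, -34, -38, 32]
  32 > parent -5 at index 2, swap → [8, -23, 32, -34, -38, -5]
  32 > parent 8 at index 0, swap → [32, -23, 8, -34, -38, -5]

[32, -23, 8, -34, -38, -5]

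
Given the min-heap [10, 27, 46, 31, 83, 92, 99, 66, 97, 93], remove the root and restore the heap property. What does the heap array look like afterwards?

[27, 31, 46, 66, 83, 92, 99, 93, 97]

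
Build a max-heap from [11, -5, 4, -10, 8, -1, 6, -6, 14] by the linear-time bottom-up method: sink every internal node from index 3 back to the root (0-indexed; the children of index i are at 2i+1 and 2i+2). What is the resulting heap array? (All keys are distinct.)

[14, 11, 6, -5, 8, -1, 4, -6, -10]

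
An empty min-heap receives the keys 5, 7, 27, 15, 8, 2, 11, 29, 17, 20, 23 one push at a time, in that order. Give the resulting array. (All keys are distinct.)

Insert 5:
  append 5 at index 0 → [5] (no swap needed)
Insert 7:
  append 7 at index 1 → [5, 7] (no swap needed)
Insert 27:
  append 27 at index 2 → [5, 7, 27] (no swap needed)
Insert 15:
  append 15 at index 3 → [5, 7, 27, 15] (no swap needed)
Insert 8:
  append 8 at index 4 → [5, 7, 27, 15, 8] (no swap needed)
Insert 2:
  append 2 at index 5 → [5, 7, 27, 15, 8, 2]
  2 < parent 27 at index 2, swap → [5, 7, 2, 15, 8, 27]
  2 < parent 5 at index 0, swap → [2, 7, 5, 15, 8, 27]
Insert 11:
  append 11 at index 6 → [2, 7, 5, 15, 8, 27, 11] (no swap needed)
Insert 29:
  append 29 at index 7 → [2, 7, 5, 15, 8, 27, 11, 29] (no swap needed)
Insert 17:
  append 17 at index 8 → [2, 7, 5, 15, 8, 27, 11, 29, 17] (no swap needed)
Insert 20:
  append 20 at index 9 → [2, 7, 5, 15, 8, 27, 11, 29, 17, 20] (no swap needed)
Insert 23:
  append 23 at index 10 → [2, 7, 5, 15, 8, 27, 11, 29, 17, 20, 23] (no swap needed)

[2, 7, 5, 15, 8, 27, 11, 29, 17, 20, 23]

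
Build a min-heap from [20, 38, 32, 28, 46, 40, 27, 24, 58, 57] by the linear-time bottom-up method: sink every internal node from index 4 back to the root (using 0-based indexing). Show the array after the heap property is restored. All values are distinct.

[20, 24, 27, 28, 46, 40, 32, 38, 58, 57]

sift down from index 4: already satisfies heap property
sift down from index 3:
  28 vs smaller child 24 at index 7, swap → [20, 38, 32, 24, 46, 40, 27, 28, 58, 57]
sift down from index 2:
  32 vs smaller child 27 at index 6, swap → [20, 38, 27, 24, 46, 40, 32, 28, 58, 57]
sift down from index 1:
  38 vs smaller child 24 at index 3, swap → [20, 24, 27, 38, 46, 40, 32, 28, 58, 57]
  38 vs smaller child 28 at index 7, swap → [20, 24, 27, 28, 46, 40, 32, 38, 58, 57]
sift down from index 0: already satisfies heap property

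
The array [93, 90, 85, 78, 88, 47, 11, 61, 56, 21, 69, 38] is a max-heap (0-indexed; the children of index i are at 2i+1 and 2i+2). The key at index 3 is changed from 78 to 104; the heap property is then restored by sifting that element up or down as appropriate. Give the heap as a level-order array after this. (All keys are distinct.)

[104, 93, 85, 90, 88, 47, 11, 61, 56, 21, 69, 38]

set index 3 from 78 to 104 → [93, 90, 85, 104, 88, 47, 11, 61, 56, 21, 69, 38]
104 > parent 90 at index 1, swap → [93, 104, 85, 90, 88, 47, 11, 61, 56, 21, 69, 38]
104 > parent 93 at index 0, swap → [104, 93, 85, 90, 88, 47, 11, 61, 56, 21, 69, 38]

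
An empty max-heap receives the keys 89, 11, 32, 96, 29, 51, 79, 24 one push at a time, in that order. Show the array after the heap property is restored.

Insert 89:
  append 89 at index 0 → [89] (no swap needed)
Insert 11:
  append 11 at index 1 → [89, 11] (no swap needed)
Insert 32:
  append 32 at index 2 → [89, 11, 32] (no swap needed)
Insert 96:
  append 96 at index 3 → [89, 11, 32, 96]
  96 > parent 11 at index 1, swap → [89, 96, 32, 11]
  96 > parent 89 at index 0, swap → [96, 89, 32, 11]
Insert 29:
  append 29 at index 4 → [96, 89, 32, 11, 29] (no swap needed)
Insert 51:
  append 51 at index 5 → [96, 89, 32, 11, 29, 51]
  51 > parent 32 at index 2, swap → [96, 89, 51, 11, 29, 32]
Insert 79:
  append 79 at index 6 → [96, 89, 51, 11, 29, 32, 79]
  79 > parent 51 at index 2, swap → [96, 89, 79, 11, 29, 32, 51]
Insert 24:
  append 24 at index 7 → [96, 89, 79, 11, 29, 32, 51, 24]
  24 > parent 11 at index 3, swap → [96, 89, 79, 24, 29, 32, 51, 11]

[96, 89, 79, 24, 29, 32, 51, 11]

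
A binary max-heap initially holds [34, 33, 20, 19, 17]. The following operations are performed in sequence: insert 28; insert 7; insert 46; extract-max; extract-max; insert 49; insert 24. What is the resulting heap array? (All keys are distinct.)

[49, 24, 33, 19, 17, 20, 28, 7]

insert 28:
  append 28 at index 5 → [34, 33, 20, 19, 17, 28]
  28 > parent 20 at index 2, swap → [34, 33, 28, 19, 17, 20]
insert 7:
  append 7 at index 6 → [34, 33, 28, 19, 17, 20, 7] (no swap needed)
insert 46:
  append 46 at index 7 → [34, 33, 28, 19, 17, 20, 7, 46]
  46 > parent 19 at index 3, swap → [34, 33, 28, 46, 17, 20, 7, 19]
  46 > parent 33 at index 1, swap → [34, 46, 28, 33, 17, 20, 7, 19]
  46 > parent 34 at index 0, swap → [46, 34, 28, 33, 17, 20, 7, 19]
extract-max → returns 46:
  remove root 46; move last element 19 to root → [19, 34, 28, 33, 17, 20, 7]
  19 vs larger child 34 at index 1, swap → [34, 19, 28, 33, 17, 20, 7]
  19 vs larger child 33 at index 3, swap → [34, 33, 28, 19, 17, 20, 7]
extract-max → returns 34:
  remove root 34; move last element 7 to root → [7, 33, 28, 19, 17, 20]
  7 vs larger child 33 at index 1, swap → [33, 7, 28, 19, 17, 20]
  7 vs larger child 19 at index 3, swap → [33, 19, 28, 7, 17, 20]
insert 49:
  append 49 at index 6 → [33, 19, 28, 7, 17, 20, 49]
  49 > parent 28 at index 2, swap → [33, 19, 49, 7, 17, 20, 28]
  49 > parent 33 at index 0, swap → [49, 19, 33, 7, 17, 20, 28]
insert 24:
  append 24 at index 7 → [49, 19, 33, 7, 17, 20, 28, 24]
  24 > parent 7 at index 3, swap → [49, 19, 33, 24, 17, 20, 28, 7]
  24 > parent 19 at index 1, swap → [49, 24, 33, 19, 17, 20, 28, 7]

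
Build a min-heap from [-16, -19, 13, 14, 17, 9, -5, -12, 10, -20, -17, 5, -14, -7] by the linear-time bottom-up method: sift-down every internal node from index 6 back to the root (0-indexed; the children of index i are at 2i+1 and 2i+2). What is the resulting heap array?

sift down from index 6:
  -5 vs only child -7 at index 13, swap → [-16, -19, 13, 14, 17, 9, -7, -12, 10, -20, -17, 5, -14, -5]
sift down from index 5:
  9 vs smaller child -14 at index 12, swap → [-16, -19, 13, 14, 17, -14, -7, -12, 10, -20, -17, 5, 9, -5]
sift down from index 4:
  17 vs smaller child -20 at index 9, swap → [-16, -19, 13, 14, -20, -14, -7, -12, 10, 17, -17, 5, 9, -5]
sift down from index 3:
  14 vs smaller child -12 at index 7, swap → [-16, -19, 13, -12, -20, -14, -7, 14, 10, 17, -17, 5, 9, -5]
sift down from index 2:
  13 vs smaller child -14 at index 5, swap → [-16, -19, -14, -12, -20, 13, -7, 14, 10, 17, -17, 5, 9, -5]
  13 vs smaller child 5 at index 11, swap → [-16, -19, -14, -12, -20, 5, -7, 14, 10, 17, -17, 13, 9, -5]
sift down from index 1:
  -19 vs smaller child -20 at index 4, swap → [-16, -20, -14, -12, -19, 5, -7, 14, 10, 17, -17, 13, 9, -5]
sift down from index 0:
  -16 vs smaller child -20 at index 1, swap → [-20, -16, -14, -12, -19, 5, -7, 14, 10, 17, -17, 13, 9, -5]
  -16 vs smaller child -19 at index 4, swap → [-20, -19, -14, -12, -16, 5, -7, 14, 10, 17, -17, 13, 9, -5]
  -16 vs smaller child -17 at index 10, swap → [-20, -19, -14, -12, -17, 5, -7, 14, 10, 17, -16, 13, 9, -5]

[-20, -19, -14, -12, -17, 5, -7, 14, 10, 17, -16, 13, 9, -5]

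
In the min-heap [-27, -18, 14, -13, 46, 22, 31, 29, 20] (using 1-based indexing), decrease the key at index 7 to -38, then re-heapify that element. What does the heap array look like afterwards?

[-38, -18, -27, -13, 46, 22, 14, 29, 20]

set index 7 from 31 to -38 → [-27, -18, 14, -13, 46, 22, -38, 29, 20]
-38 < parent 14 at index 3, swap → [-27, -18, -38, -13, 46, 22, 14, 29, 20]
-38 < parent -27 at index 1, swap → [-38, -18, -27, -13, 46, 22, 14, 29, 20]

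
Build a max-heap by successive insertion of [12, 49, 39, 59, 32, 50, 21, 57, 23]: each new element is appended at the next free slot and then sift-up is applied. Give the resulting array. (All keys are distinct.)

[59, 57, 50, 49, 32, 39, 21, 12, 23]

Insert 12:
  append 12 at index 0 → [12] (no swap needed)
Insert 49:
  append 49 at index 1 → [12, 49]
  49 > parent 12 at index 0, swap → [49, 12]
Insert 39:
  append 39 at index 2 → [49, 12, 39] (no swap needed)
Insert 59:
  append 59 at index 3 → [49, 12, 39, 59]
  59 > parent 12 at index 1, swap → [49, 59, 39, 12]
  59 > parent 49 at index 0, swap → [59, 49, 39, 12]
Insert 32:
  append 32 at index 4 → [59, 49, 39, 12, 32] (no swap needed)
Insert 50:
  append 50 at index 5 → [59, 49, 39, 12, 32, 50]
  50 > parent 39 at index 2, swap → [59, 49, 50, 12, 32, 39]
Insert 21:
  append 21 at index 6 → [59, 49, 50, 12, 32, 39, 21] (no swap needed)
Insert 57:
  append 57 at index 7 → [59, 49, 50, 12, 32, 39, 21, 57]
  57 > parent 12 at index 3, swap → [59, 49, 50, 57, 32, 39, 21, 12]
  57 > parent 49 at index 1, swap → [59, 57, 50, 49, 32, 39, 21, 12]
Insert 23:
  append 23 at index 8 → [59, 57, 50, 49, 32, 39, 21, 12, 23] (no swap needed)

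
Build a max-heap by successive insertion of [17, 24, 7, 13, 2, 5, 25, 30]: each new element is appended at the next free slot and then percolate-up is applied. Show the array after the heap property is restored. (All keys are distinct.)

[30, 25, 24, 17, 2, 5, 7, 13]

Insert 17:
  append 17 at index 0 → [17] (no swap needed)
Insert 24:
  append 24 at index 1 → [17, 24]
  24 > parent 17 at index 0, swap → [24, 17]
Insert 7:
  append 7 at index 2 → [24, 17, 7] (no swap needed)
Insert 13:
  append 13 at index 3 → [24, 17, 7, 13] (no swap needed)
Insert 2:
  append 2 at index 4 → [24, 17, 7, 13, 2] (no swap needed)
Insert 5:
  append 5 at index 5 → [24, 17, 7, 13, 2, 5] (no swap needed)
Insert 25:
  append 25 at index 6 → [24, 17, 7, 13, 2, 5, 25]
  25 > parent 7 at index 2, swap → [24, 17, 25, 13, 2, 5, 7]
  25 > parent 24 at index 0, swap → [25, 17, 24, 13, 2, 5, 7]
Insert 30:
  append 30 at index 7 → [25, 17, 24, 13, 2, 5, 7, 30]
  30 > parent 13 at index 3, swap → [25, 17, 24, 30, 2, 5, 7, 13]
  30 > parent 17 at index 1, swap → [25, 30, 24, 17, 2, 5, 7, 13]
  30 > parent 25 at index 0, swap → [30, 25, 24, 17, 2, 5, 7, 13]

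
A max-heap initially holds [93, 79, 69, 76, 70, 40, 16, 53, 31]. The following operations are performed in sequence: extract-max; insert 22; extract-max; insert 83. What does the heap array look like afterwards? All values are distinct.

[83, 76, 69, 70, 22, 40, 16, 31, 53]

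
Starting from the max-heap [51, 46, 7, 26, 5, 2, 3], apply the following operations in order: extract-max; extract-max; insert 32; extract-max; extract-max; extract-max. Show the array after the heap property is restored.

[5, 3, 2]

extract-max → returns 51:
  remove root 51; move last element 3 to root → [3, 46, 7, 26, 5, 2]
  3 vs larger child 46 at index 1, swap → [46, 3, 7, 26, 5, 2]
  3 vs larger child 26 at index 3, swap → [46, 26, 7, 3, 5, 2]
extract-max → returns 46:
  remove root 46; move last element 2 to root → [2, 26, 7, 3, 5]
  2 vs larger child 26 at index 1, swap → [26, 2, 7, 3, 5]
  2 vs larger child 5 at index 4, swap → [26, 5, 7, 3, 2]
insert 32:
  append 32 at index 5 → [26, 5, 7, 3, 2, 32]
  32 > parent 7 at index 2, swap → [26, 5, 32, 3, 2, 7]
  32 > parent 26 at index 0, swap → [32, 5, 26, 3, 2, 7]
extract-max → returns 32:
  remove root 32; move last element 7 to root → [7, 5, 26, 3, 2]
  7 vs larger child 26 at index 2, swap → [26, 5, 7, 3, 2]
extract-max → returns 26:
  remove root 26; move last element 2 to root → [2, 5, 7, 3]
  2 vs larger child 7 at index 2, swap → [7, 5, 2, 3]
extract-max → returns 7:
  remove root 7; move last element 3 to root → [3, 5, 2]
  3 vs larger child 5 at index 1, swap → [5, 3, 2]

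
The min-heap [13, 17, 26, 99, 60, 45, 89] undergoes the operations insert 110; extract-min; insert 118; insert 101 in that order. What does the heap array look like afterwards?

insert 110:
  append 110 at index 7 → [13, 17, 26, 99, 60, 45, 89, 110] (no swap needed)
extract-min → returns 13:
  remove root 13; move last element 110 to root → [110, 17, 26, 99, 60, 45, 89]
  110 vs smaller child 17 at index 1, swap → [17, 110, 26, 99, 60, 45, 89]
  110 vs smaller child 60 at index 4, swap → [17, 60, 26, 99, 110, 45, 89]
insert 118:
  append 118 at index 7 → [17, 60, 26, 99, 110, 45, 89, 118] (no swap needed)
insert 101:
  append 101 at index 8 → [17, 60, 26, 99, 110, 45, 89, 118, 101] (no swap needed)

[17, 60, 26, 99, 110, 45, 89, 118, 101]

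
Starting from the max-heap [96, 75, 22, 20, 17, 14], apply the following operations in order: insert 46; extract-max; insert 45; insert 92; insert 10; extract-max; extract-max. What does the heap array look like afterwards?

[46, 22, 45, 20, 17, 14, 10]

insert 46:
  append 46 at index 6 → [96, 75, 22, 20, 17, 14, 46]
  46 > parent 22 at index 2, swap → [96, 75, 46, 20, 17, 14, 22]
extract-max → returns 96:
  remove root 96; move last element 22 to root → [22, 75, 46, 20, 17, 14]
  22 vs larger child 75 at index 1, swap → [75, 22, 46, 20, 17, 14]
insert 45:
  append 45 at index 6 → [75, 22, 46, 20, 17, 14, 45] (no swap needed)
insert 92:
  append 92 at index 7 → [75, 22, 46, 20, 17, 14, 45, 92]
  92 > parent 20 at index 3, swap → [75, 22, 46, 92, 17, 14, 45, 20]
  92 > parent 22 at index 1, swap → [75, 92, 46, 22, 17, 14, 45, 20]
  92 > parent 75 at index 0, swap → [92, 75, 46, 22, 17, 14, 45, 20]
insert 10:
  append 10 at index 8 → [92, 75, 46, 22, 17, 14, 45, 20, 10] (no swap needed)
extract-max → returns 92:
  remove root 92; move last element 10 to root → [10, 75, 46, 22, 17, 14, 45, 20]
  10 vs larger child 75 at index 1, swap → [75, 10, 46, 22, 17, 14, 45, 20]
  10 vs larger child 22 at index 3, swap → [75, 22, 46, 10, 17, 14, 45, 20]
  10 vs only child 20 at index 7, swap → [75, 22, 46, 20, 17, 14, 45, 10]
extract-max → returns 75:
  remove root 75; move last element 10 to root → [10, 22, 46, 20, 17, 14, 45]
  10 vs larger child 46 at index 2, swap → [46, 22, 10, 20, 17, 14, 45]
  10 vs larger child 45 at index 6, swap → [46, 22, 45, 20, 17, 14, 10]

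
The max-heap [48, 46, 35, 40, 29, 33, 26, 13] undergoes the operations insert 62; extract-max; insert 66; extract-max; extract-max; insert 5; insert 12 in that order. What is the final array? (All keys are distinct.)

insert 62:
  append 62 at index 8 → [48, 46, 35, 40, 29, 33, 26, 13, 62]
  62 > parent 40 at index 3, swap → [48, 46, 35, 62, 29, 33, 26, 13, 40]
  62 > parent 46 at index 1, swap → [48, 62, 35, 46, 29, 33, 26, 13, 40]
  62 > parent 48 at index 0, swap → [62, 48, 35, 46, 29, 33, 26, 13, 40]
extract-max → returns 62:
  remove root 62; move last element 40 to root → [40, 48, 35, 46, 29, 33, 26, 13]
  40 vs larger child 48 at index 1, swap → [48, 40, 35, 46, 29, 33, 26, 13]
  40 vs larger child 46 at index 3, swap → [48, 46, 35, 40, 29, 33, 26, 13]
insert 66:
  append 66 at index 8 → [48, 46, 35, 40, 29, 33, 26, 13, 66]
  66 > parent 40 at index 3, swap → [48, 46, 35, 66, 29, 33, 26, 13, 40]
  66 > parent 46 at index 1, swap → [48, 66, 35, 46, 29, 33, 26, 13, 40]
  66 > parent 48 at index 0, swap → [66, 48, 35, 46, 29, 33, 26, 13, 40]
extract-max → returns 66:
  remove root 66; move last element 40 to root → [40, 48, 35, 46, 29, 33, 26, 13]
  40 vs larger child 48 at index 1, swap → [48, 40, 35, 46, 29, 33, 26, 13]
  40 vs larger child 46 at index 3, swap → [48, 46, 35, 40, 29, 33, 26, 13]
extract-max → returns 48:
  remove root 48; move last element 13 to root → [13, 46, 35, 40, 29, 33, 26]
  13 vs larger child 46 at index 1, swap → [46, 13, 35, 40, 29, 33, 26]
  13 vs larger child 40 at index 3, swap → [46, 40, 35, 13, 29, 33, 26]
insert 5:
  append 5 at index 7 → [46, 40, 35, 13, 29, 33, 26, 5] (no swap needed)
insert 12:
  append 12 at index 8 → [46, 40, 35, 13, 29, 33, 26, 5, 12] (no swap needed)

[46, 40, 35, 13, 29, 33, 26, 5, 12]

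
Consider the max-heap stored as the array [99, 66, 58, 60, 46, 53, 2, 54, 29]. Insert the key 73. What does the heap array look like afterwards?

[99, 73, 58, 60, 66, 53, 2, 54, 29, 46]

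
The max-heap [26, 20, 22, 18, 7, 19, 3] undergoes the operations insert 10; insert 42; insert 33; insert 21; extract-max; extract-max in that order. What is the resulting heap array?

insert 10:
  append 10 at index 7 → [26, 20, 22, 18, 7, 19, 3, 10] (no swap needed)
insert 42:
  append 42 at index 8 → [26, 20, 22, 18, 7, 19, 3, 10, 42]
  42 > parent 18 at index 3, swap → [26, 20, 22, 42, 7, 19, 3, 10, 18]
  42 > parent 20 at index 1, swap → [26, 42, 22, 20, 7, 19, 3, 10, 18]
  42 > parent 26 at index 0, swap → [42, 26, 22, 20, 7, 19, 3, 10, 18]
insert 33:
  append 33 at index 9 → [42, 26, 22, 20, 7, 19, 3, 10, 18, 33]
  33 > parent 7 at index 4, swap → [42, 26, 22, 20, 33, 19, 3, 10, 18, 7]
  33 > parent 26 at index 1, swap → [42, 33, 22, 20, 26, 19, 3, 10, 18, 7]
insert 21:
  append 21 at index 10 → [42, 33, 22, 20, 26, 19, 3, 10, 18, 7, 21] (no swap needed)
extract-max → returns 42:
  remove root 42; move last element 21 to root → [21, 33, 22, 20, 26, 19, 3, 10, 18, 7]
  21 vs larger child 33 at index 1, swap → [33, 21, 22, 20, 26, 19, 3, 10, 18, 7]
  21 vs larger child 26 at index 4, swap → [33, 26, 22, 20, 21, 19, 3, 10, 18, 7]
extract-max → returns 33:
  remove root 33; move last element 7 to root → [7, 26, 22, 20, 21, 19, 3, 10, 18]
  7 vs larger child 26 at index 1, swap → [26, 7, 22, 20, 21, 19, 3, 10, 18]
  7 vs larger child 21 at index 4, swap → [26, 21, 22, 20, 7, 19, 3, 10, 18]

[26, 21, 22, 20, 7, 19, 3, 10, 18]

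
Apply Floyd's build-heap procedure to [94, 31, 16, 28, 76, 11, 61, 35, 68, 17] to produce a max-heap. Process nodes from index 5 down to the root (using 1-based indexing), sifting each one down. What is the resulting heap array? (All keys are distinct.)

sift down from index 5: already satisfies heap property
sift down from index 4:
  28 vs larger child 68 at index 9, swap → [94, 31, 16, 68, 76, 11, 61, 35, 28, 17]
sift down from index 3:
  16 vs larger child 61 at index 7, swap → [94, 31, 61, 68, 76, 11, 16, 35, 28, 17]
sift down from index 2:
  31 vs larger child 76 at index 5, swap → [94, 76, 61, 68, 31, 11, 16, 35, 28, 17]
sift down from index 1: already satisfies heap property

[94, 76, 61, 68, 31, 11, 16, 35, 28, 17]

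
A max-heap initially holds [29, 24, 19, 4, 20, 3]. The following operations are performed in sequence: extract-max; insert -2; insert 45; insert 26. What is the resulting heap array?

[45, 26, 24, 20, 3, -2, 19, 4]

extract-max → returns 29:
  remove root 29; move last element 3 to root → [3, 24, 19, 4, 20]
  3 vs larger child 24 at index 1, swap → [24, 3, 19, 4, 20]
  3 vs larger child 20 at index 4, swap → [24, 20, 19, 4, 3]
insert -2:
  append -2 at index 5 → [24, 20, 19, 4, 3, -2] (no swap needed)
insert 45:
  append 45 at index 6 → [24, 20, 19, 4, 3, -2, 45]
  45 > parent 19 at index 2, swap → [24, 20, 45, 4, 3, -2, 19]
  45 > parent 24 at index 0, swap → [45, 20, 24, 4, 3, -2, 19]
insert 26:
  append 26 at index 7 → [45, 20, 24, 4, 3, -2, 19, 26]
  26 > parent 4 at index 3, swap → [45, 20, 24, 26, 3, -2, 19, 4]
  26 > parent 20 at index 1, swap → [45, 26, 24, 20, 3, -2, 19, 4]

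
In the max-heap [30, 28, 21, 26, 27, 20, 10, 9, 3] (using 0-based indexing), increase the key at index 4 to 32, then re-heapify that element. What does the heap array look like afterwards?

set index 4 from 27 to 32 → [30, 28, 21, 26, 32, 20, 10, 9, 3]
32 > parent 28 at index 1, swap → [30, 32, 21, 26, 28, 20, 10, 9, 3]
32 > parent 30 at index 0, swap → [32, 30, 21, 26, 28, 20, 10, 9, 3]

[32, 30, 21, 26, 28, 20, 10, 9, 3]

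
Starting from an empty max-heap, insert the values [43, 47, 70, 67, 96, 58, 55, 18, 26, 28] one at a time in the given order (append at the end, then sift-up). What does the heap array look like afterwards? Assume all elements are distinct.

Insert 43:
  append 43 at index 0 → [43] (no swap needed)
Insert 47:
  append 47 at index 1 → [43, 47]
  47 > parent 43 at index 0, swap → [47, 43]
Insert 70:
  append 70 at index 2 → [47, 43, 70]
  70 > parent 47 at index 0, swap → [70, 43, 47]
Insert 67:
  append 67 at index 3 → [70, 43, 47, 67]
  67 > parent 43 at index 1, swap → [70, 67, 47, 43]
Insert 96:
  append 96 at index 4 → [70, 67, 47, 43, 96]
  96 > parent 67 at index 1, swap → [70, 96, 47, 43, 67]
  96 > parent 70 at index 0, swap → [96, 70, 47, 43, 67]
Insert 58:
  append 58 at index 5 → [96, 70, 47, 43, 67, 58]
  58 > parent 47 at index 2, swap → [96, 70, 58, 43, 67, 47]
Insert 55:
  append 55 at index 6 → [96, 70, 58, 43, 67, 47, 55] (no swap needed)
Insert 18:
  append 18 at index 7 → [96, 70, 58, 43, 67, 47, 55, 18] (no swap needed)
Insert 26:
  append 26 at index 8 → [96, 70, 58, 43, 67, 47, 55, 18, 26] (no swap needed)
Insert 28:
  append 28 at index 9 → [96, 70, 58, 43, 67, 47, 55, 18, 26, 28] (no swap needed)

[96, 70, 58, 43, 67, 47, 55, 18, 26, 28]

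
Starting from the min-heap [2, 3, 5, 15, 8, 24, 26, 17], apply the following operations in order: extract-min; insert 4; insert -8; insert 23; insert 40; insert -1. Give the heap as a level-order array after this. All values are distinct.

[-8, 3, -1, 4, 17, 5, 26, 15, 8, 23, 40, 24]

extract-min → returns 2:
  remove root 2; move last element 17 to root → [17, 3, 5, 15, 8, 24, 26]
  17 vs smaller child 3 at index 1, swap → [3, 17, 5, 15, 8, 24, 26]
  17 vs smaller child 8 at index 4, swap → [3, 8, 5, 15, 17, 24, 26]
insert 4:
  append 4 at index 7 → [3, 8, 5, 15, 17, 24, 26, 4]
  4 < parent 15 at index 3, swap → [3, 8, 5, 4, 17, 24, 26, 15]
  4 < parent 8 at index 1, swap → [3, 4, 5, 8, 17, 24, 26, 15]
insert -8:
  append -8 at index 8 → [3, 4, 5, 8, 17, 24, 26, 15, -8]
  -8 < parent 8 at index 3, swap → [3, 4, 5, -8, 17, 24, 26, 15, 8]
  -8 < parent 4 at index 1, swap → [3, -8, 5, 4, 17, 24, 26, 15, 8]
  -8 < parent 3 at index 0, swap → [-8, 3, 5, 4, 17, 24, 26, 15, 8]
insert 23:
  append 23 at index 9 → [-8, 3, 5, 4, 17, 24, 26, 15, 8, 23] (no swap needed)
insert 40:
  append 40 at index 10 → [-8, 3, 5, 4, 17, 24, 26, 15, 8, 23, 40] (no swap needed)
insert -1:
  append -1 at index 11 → [-8, 3, 5, 4, 17, 24, 26, 15, 8, 23, 40, -1]
  -1 < parent 24 at index 5, swap → [-8, 3, 5, 4, 17, -1, 26, 15, 8, 23, 40, 24]
  -1 < parent 5 at index 2, swap → [-8, 3, -1, 4, 17, 5, 26, 15, 8, 23, 40, 24]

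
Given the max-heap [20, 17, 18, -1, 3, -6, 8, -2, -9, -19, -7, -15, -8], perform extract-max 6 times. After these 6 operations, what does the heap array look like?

[-2, -7, -6, -9, -19, -15, -8]

extract-max #1 returns 20:
  remove root 20; move last element -8 to root → [-8, 17, 18, -1, 3, -6, 8, -2, -9, -19, -7, -15]
  -8 vs larger child 18 at index 2, swap → [18, 17, -8, -1, 3, -6, 8, -2, -9, -19, -7, -15]
  -8 vs larger child 8 at index 6, swap → [18, 17, 8, -1, 3, -6, -8, -2, -9, -19, -7, -15]
extract-max #2 returns 18:
  remove root 18; move last element -15 to root → [-15, 17, 8, -1, 3, -6, -8, -2, -9, -19, -7]
  -15 vs larger child 17 at index 1, swap → [17, -15, 8, -1, 3, -6, -8, -2, -9, -19, -7]
  -15 vs larger child 3 at index 4, swap → [17, 3, 8, -1, -15, -6, -8, -2, -9, -19, -7]
  -15 vs larger child -7 at index 10, swap → [17, 3, 8, -1, -7, -6, -8, -2, -9, -19, -15]
extract-max #3 returns 17:
  remove root 17; move last element -15 to root → [-15, 3, 8, -1, -7, -6, -8, -2, -9, -19]
  -15 vs larger child 8 at index 2, swap → [8, 3, -15, -1, -7, -6, -8, -2, -9, -19]
  -15 vs larger child -6 at index 5, swap → [8, 3, -6, -1, -7, -15, -8, -2, -9, -19]
extract-max #4 returns 8:
  remove root 8; move last element -19 to root → [-19, 3, -6, -1, -7, -15, -8, -2, -9]
  -19 vs larger child 3 at index 1, swap → [3, -19, -6, -1, -7, -15, -8, -2, -9]
  -19 vs larger child -1 at index 3, swap → [3, -1, -6, -19, -7, -15, -8, -2, -9]
  -19 vs larger child -2 at index 7, swap → [3, -1, -6, -2, -7, -15, -8, -19, -9]
extract-max #5 returns 3:
  remove root 3; move last element -9 to root → [-9, -1, -6, -2, -7, -15, -8, -19]
  -9 vs larger child -1 at index 1, swap → [-1, -9, -6, -2, -7, -15, -8, -19]
  -9 vs larger child -2 at index 3, swap → [-1, -2, -6, -9, -7, -15, -8, -19]
extract-max #6 returns -1:
  remove root -1; move last element -19 to root → [-19, -2, -6, -9, -7, -15, -8]
  -19 vs larger child -2 at index 1, swap → [-2, -19, -6, -9, -7, -15, -8]
  -19 vs larger child -7 at index 4, swap → [-2, -7, -6, -9, -19, -15, -8]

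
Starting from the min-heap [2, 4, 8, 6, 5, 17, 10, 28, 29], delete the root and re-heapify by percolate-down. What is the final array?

[4, 5, 8, 6, 29, 17, 10, 28]

remove root 2; move last element 29 to root → [29, 4, 8, 6, 5, 17, 10, 28]
29 vs smaller child 4 at index 1, swap → [4, 29, 8, 6, 5, 17, 10, 28]
29 vs smaller child 5 at index 4, swap → [4, 5, 8, 6, 29, 17, 10, 28]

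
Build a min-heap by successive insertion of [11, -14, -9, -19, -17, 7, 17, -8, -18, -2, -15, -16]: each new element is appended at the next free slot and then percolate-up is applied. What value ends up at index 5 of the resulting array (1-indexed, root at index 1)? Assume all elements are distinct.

Insert 11:
  append 11 at index 1 → [11] (no swap needed)
Insert -14:
  append -14 at index 2 → [11, -14]
  -14 < parent 11 at index 1, swap → [-14, 11]
Insert -9:
  append -9 at index 3 → [-14, 11, -9] (no swap needed)
Insert -19:
  append -19 at index 4 → [-14, 11, -9, -19]
  -19 < parent 11 at index 2, swap → [-14, -19, -9, 11]
  -19 < parent -14 at index 1, swap → [-19, -14, -9, 11]
Insert -17:
  append -17 at index 5 → [-19, -14, -9, 11, -17]
  -17 < parent -14 at index 2, swap → [-19, -17, -9, 11, -14]
Insert 7:
  append 7 at index 6 → [-19, -17, -9, 11, -14, 7] (no swap needed)
Insert 17:
  append 17 at index 7 → [-19, -17, -9, 11, -14, 7, 17] (no swap needed)
Insert -8:
  append -8 at index 8 → [-19, -17, -9, 11, -14, 7, 17, -8]
  -8 < parent 11 at index 4, swap → [-19, -17, -9, -8, -14, 7, 17, 11]
Insert -18:
  append -18 at index 9 → [-19, -17, -9, -8, -14, 7, 17, 11, -18]
  -18 < parent -8 at index 4, swap → [-19, -17, -9, -18, -14, 7, 17, 11, -8]
  -18 < parent -17 at index 2, swap → [-19, -18, -9, -17, -14, 7, 17, 11, -8]
Insert -2:
  append -2 at index 10 → [-19, -18, -9, -17, -14, 7, 17, 11, -8, -2] (no swap needed)
Insert -15:
  append -15 at index 11 → [-19, -18, -9, -17, -14, 7, 17, 11, -8, -2, -15]
  -15 < parent -14 at index 5, swap → [-19, -18, -9, -17, -15, 7, 17, 11, -8, -2, -14]
Insert -16:
  append -16 at index 12 → [-19, -18, -9, -17, -15, 7, 17, 11, -8, -2, -14, -16]
  -16 < parent 7 at index 6, swap → [-19, -18, -9, -17, -15, -16, 17, 11, -8, -2, -14, 7]
  -16 < parent -9 at index 3, swap → [-19, -18, -16, -17, -15, -9, 17, 11, -8, -2, -14, 7]
resulting array: [-19, -18, -16, -17, -15, -9, 17, 11, -8, -2, -14, 7]

-15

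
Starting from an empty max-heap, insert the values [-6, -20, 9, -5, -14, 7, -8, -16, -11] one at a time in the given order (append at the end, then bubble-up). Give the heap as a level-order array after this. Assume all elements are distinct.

[9, -5, 7, -11, -14, -6, -8, -20, -16]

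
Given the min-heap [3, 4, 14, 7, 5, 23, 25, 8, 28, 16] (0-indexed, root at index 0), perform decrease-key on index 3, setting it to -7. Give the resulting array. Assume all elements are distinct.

set index 3 from 7 to -7 → [3, 4, 14, -7, 5, 23, 25, 8, 28, 16]
-7 < parent 4 at index 1, swap → [3, -7, 14, 4, 5, 23, 25, 8, 28, 16]
-7 < parent 3 at index 0, swap → [-7, 3, 14, 4, 5, 23, 25, 8, 28, 16]

[-7, 3, 14, 4, 5, 23, 25, 8, 28, 16]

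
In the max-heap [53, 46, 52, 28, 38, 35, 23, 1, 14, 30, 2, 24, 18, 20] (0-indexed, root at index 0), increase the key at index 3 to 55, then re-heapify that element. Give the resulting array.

[55, 53, 52, 46, 38, 35, 23, 1, 14, 30, 2, 24, 18, 20]

set index 3 from 28 to 55 → [53, 46, 52, 55, 38, 35, 23, 1, 14, 30, 2, 24, 18, 20]
55 > parent 46 at index 1, swap → [53, 55, 52, 46, 38, 35, 23, 1, 14, 30, 2, 24, 18, 20]
55 > parent 53 at index 0, swap → [55, 53, 52, 46, 38, 35, 23, 1, 14, 30, 2, 24, 18, 20]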